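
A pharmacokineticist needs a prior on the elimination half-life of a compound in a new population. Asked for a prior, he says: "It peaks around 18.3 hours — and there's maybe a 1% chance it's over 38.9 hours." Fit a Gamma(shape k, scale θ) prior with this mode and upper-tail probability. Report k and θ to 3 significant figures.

Gamma(k,θ) with k>1 has mode (k−1)θ, so θ = 18.3/(k−1).
Need P(X < 38.9) = 0.99 with θ tied to k this way. Start at k = 2, θ = 18.3: P(X<38.9) ≈ 0.627.
Too low — raise k to concentrate. Iterating converges to k ≈ 9.54.
Then θ = 18.3/(9.54−1) ≈ 2.14.

k ≈ 9.54, θ ≈ 2.14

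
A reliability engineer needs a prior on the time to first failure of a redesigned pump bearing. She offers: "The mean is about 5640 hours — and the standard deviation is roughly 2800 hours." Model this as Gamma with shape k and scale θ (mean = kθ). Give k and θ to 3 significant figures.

k ≈ 4.06, θ ≈ 1390

For Gamma(k, scale θ): mean = kθ, variance = kθ², so CV = 1/√k.
CV = SD/mean = 2800/5640 = 0.4965, hence k = 1/CV² = 4.06.
Then θ = mean/k = 5640/4.06 = 1390.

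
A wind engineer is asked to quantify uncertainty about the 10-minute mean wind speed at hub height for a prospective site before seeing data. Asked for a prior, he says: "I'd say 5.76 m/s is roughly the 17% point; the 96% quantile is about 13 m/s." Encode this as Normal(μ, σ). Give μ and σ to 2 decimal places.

μ = 8.31, σ = 2.68

The p-quantile of Normal(μ,σ) is μ + z_p·σ, with z_{0.17} = -0.9542 and z_{0.96} = 1.751.
Eliminate σ: μ = (z₂·x₁ − z₁·x₂)/(z₂ − z₁) = (1.751·5.76 − (-0.9542)·13)/2.705 = 8.31.
Then σ = (x₂ − x₁)/(z₂ − z₁) = (13 − 5.76)/2.705 = 2.68.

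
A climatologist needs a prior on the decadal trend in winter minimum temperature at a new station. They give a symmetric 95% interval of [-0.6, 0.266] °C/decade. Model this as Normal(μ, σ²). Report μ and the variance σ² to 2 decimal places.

μ = -0.17, σ² = 0.05

A symmetric 95% interval runs μ ± z·σ with z = 1.96.
Half-width = 0.433, so σ = 0.433/1.96 = 0.221 and σ² = 0.05.
μ is the interval midpoint, -0.17.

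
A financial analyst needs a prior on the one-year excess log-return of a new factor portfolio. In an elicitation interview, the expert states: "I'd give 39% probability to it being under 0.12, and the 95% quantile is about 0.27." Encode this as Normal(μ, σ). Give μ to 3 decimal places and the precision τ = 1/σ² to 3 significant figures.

μ = 0.142, τ = 165

The p-quantile of Normal(μ,σ) is μ + z_p·σ, with z_{0.39} = -0.2793 and z_{0.95} = 1.645.
Eliminate σ: μ = (z₂·x₁ − z₁·x₂)/(z₂ − z₁) = (1.645·0.12 − (-0.2793)·0.27)/1.924 = 0.142.
Then σ = (x₂ − x₁)/(z₂ − z₁) = (0.27 − 0.12)/1.924 = 0.078.
Precision τ = 1/σ² = 1/0.07796² = 165.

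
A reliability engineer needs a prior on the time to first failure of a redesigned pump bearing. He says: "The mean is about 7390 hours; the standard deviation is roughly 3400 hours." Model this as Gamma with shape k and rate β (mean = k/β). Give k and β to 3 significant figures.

For Gamma(k, rate β): mean = k/β, variance = k/β², so CV = 1/√k.
CV = SD/mean = 3400/7390 = 0.4601, hence k = 1/CV² = 4.72.
Then β = k/mean = 4.72/7390 = 0.000639.

k ≈ 4.72, β ≈ 0.000639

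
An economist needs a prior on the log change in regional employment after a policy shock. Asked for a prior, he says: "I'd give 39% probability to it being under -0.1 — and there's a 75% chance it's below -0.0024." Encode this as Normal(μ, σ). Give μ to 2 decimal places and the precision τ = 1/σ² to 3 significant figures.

μ = -0.07, τ = 95.5

For Normal(μ,σ), the p-quantile is μ + z_p·σ. Here z_{0.39} = -0.2793, z_{0.75} = 0.6745.
So -0.1 = μ − 0.2793σ and -0.0024 = μ + 0.6745σ.
Subtracting: σ = (-0.0024 − -0.1)/(0.6745 − (-0.2793)) = 0.10.
Then μ = -0.1 − (-0.2793)·0.10 = -0.07.
Precision τ = 1/σ² = 1/0.1023² = 95.5.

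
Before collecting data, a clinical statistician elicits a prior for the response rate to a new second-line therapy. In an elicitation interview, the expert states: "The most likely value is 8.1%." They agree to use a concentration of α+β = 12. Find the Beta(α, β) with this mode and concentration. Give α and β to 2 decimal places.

α = 1.81, β = 10.19

For α,β > 1 the Beta mode is (α−1)/(α+β−2). With α+β = 12, the mode is (α−1)/10.
Set (α−1)/10 = 0.081 → α = 1 + 0.081·10 = 1.81.
β = 12 − α = 10.19.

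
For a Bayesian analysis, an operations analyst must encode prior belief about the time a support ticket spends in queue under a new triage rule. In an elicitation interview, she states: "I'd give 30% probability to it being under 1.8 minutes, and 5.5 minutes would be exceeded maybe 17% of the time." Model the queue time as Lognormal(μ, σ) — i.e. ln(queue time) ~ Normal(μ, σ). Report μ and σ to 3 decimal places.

If T ~ Lognormal(μ,σ) then ln T ~ Normal(μ,σ), so the p-quantile of ln T is μ + z_p·σ.
ln(1.8) = 0.5878 and ln(5.5) = 1.705; z_{0.3} = -0.5244, z_{0.83} = 0.9542.
σ = (1.705 − 0.5878)/(0.9542 − (-0.5244)) = 0.755.
μ = 0.5878 − (-0.5244)·0.755 = 0.984.

μ ≈ 0.984, σ ≈ 0.755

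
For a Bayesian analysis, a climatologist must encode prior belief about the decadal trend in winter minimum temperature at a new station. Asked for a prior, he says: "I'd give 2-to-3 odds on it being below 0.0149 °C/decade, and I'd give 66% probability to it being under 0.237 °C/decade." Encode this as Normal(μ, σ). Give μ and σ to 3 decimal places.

For Normal(μ,σ), the p-quantile is μ + z_p·σ. Here z_{0.4} = -0.2533, z_{0.66} = 0.4125.
So 0.0149 = μ − 0.2533σ and 0.237 = μ + 0.4125σ.
Subtracting: σ = (0.237 − 0.0149)/(0.4125 − (-0.2533)) = 0.334.
Then μ = 0.0149 − (-0.2533)·0.334 = 0.099.

μ = 0.099, σ = 0.334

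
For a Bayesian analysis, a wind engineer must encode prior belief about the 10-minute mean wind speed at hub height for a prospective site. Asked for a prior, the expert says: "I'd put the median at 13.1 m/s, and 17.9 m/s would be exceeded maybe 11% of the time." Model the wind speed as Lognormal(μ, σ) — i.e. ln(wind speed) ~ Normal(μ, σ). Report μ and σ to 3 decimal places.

If T ~ Lognormal(μ,σ) then ln T ~ Normal(μ,σ), so the p-quantile of ln T is μ + z_p·σ.
ln(13.1) = 2.573 and ln(17.9) = 2.885; z_{0.5} = 0, z_{0.89} = 1.227.
σ = (2.885 − 2.573)/(1.227 − (0)) = 0.255.
μ = 2.573 − (0)·0.255 = 2.573.

μ ≈ 2.573, σ ≈ 0.255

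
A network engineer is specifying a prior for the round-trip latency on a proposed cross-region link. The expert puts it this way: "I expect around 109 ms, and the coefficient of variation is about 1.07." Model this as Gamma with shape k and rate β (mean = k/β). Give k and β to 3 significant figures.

k ≈ 0.873, β ≈ 0.00801

For Gamma(k, rate β): mean = k/β, variance = k/β², so CV = 1/√k.
CV = 1.07, hence k = 1/CV² = 0.873.
Then β = k/mean = 0.873/109 = 0.00801.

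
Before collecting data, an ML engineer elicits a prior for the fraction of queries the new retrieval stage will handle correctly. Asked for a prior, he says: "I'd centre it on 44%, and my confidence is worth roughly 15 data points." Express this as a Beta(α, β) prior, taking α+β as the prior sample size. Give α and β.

α = 6.6, β = 8.4

Under the effective-sample-size interpretation, Beta(α, β) has prior mean α/(α+β) and prior sample size α+β.
So α+β = 15 and α/(α+β) = 0.44, giving α = 0.44·15 = 6.6 and β = 15 − 6.6 = 8.4.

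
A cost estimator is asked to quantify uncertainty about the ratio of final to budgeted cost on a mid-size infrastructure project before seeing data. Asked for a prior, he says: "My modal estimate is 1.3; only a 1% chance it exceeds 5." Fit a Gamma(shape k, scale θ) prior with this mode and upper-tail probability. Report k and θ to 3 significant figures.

k ≈ 3.33, θ ≈ 0.558

Gamma(k,θ) with k>1 has mode (k−1)θ, so θ = 1.3/(k−1).
Need P(X < 5) = 0.99 with θ tied to k this way. Start at k = 2, θ = 1.3: P(X<5) ≈ 0.896.
Too low — raise k to concentrate. Iterating converges to k ≈ 3.33.
Then θ = 1.3/(3.33−1) ≈ 0.558.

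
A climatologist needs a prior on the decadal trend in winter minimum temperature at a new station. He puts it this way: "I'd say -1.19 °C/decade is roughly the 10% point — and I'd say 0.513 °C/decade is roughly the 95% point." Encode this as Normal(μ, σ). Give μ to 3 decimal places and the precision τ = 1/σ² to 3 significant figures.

For Normal(μ,σ), the p-quantile is μ + z_p·σ. Here z_{0.1} = -1.282, z_{0.95} = 1.645.
So -1.19 = μ − 1.282σ and 0.513 = μ + 1.645σ.
Subtracting: σ = (0.513 − -1.19)/(1.645 − (-1.282)) = 0.582.
Then μ = -1.19 − (-1.282)·0.582 = -0.444.
Precision τ = 1/σ² = 1/0.5819² = 2.95.

μ = -0.444, τ = 2.95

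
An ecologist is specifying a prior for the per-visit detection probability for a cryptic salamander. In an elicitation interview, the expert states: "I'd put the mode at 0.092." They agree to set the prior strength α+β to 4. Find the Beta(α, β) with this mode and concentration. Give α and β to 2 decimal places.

For α,β > 1 the Beta mode is (α−1)/(α+β−2). With α+β = 4, the mode is (α−1)/2.
Set (α−1)/2 = 0.092 → α = 1 + 0.092·2 = 1.18.
β = 4 − α = 2.82.

α = 1.18, β = 2.82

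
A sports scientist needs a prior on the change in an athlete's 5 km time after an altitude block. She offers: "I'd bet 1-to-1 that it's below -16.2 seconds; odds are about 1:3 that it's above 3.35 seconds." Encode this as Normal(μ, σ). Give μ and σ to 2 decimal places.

For Normal(μ,σ), the p-quantile is μ + z_p·σ. Here z_{0.5} = 0, z_{0.75} = 0.6745.
So -16.2 = μ + 0σ and 3.35 = μ + 0.6745σ.
Subtracting: σ = (3.35 − -16.2)/(0.6745 − (0)) = 28.98.
Then μ = -16.2 − (0)·28.98 = -16.20.

μ = -16.20, σ = 28.98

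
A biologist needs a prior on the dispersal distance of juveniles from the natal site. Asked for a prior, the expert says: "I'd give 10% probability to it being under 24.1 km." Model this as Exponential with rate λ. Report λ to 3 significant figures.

λ ≈ 0.00437

P(T < 24.1) = 1 − e^(−λ·24.1) = 0.1, so λ = −ln(1−0.1)/24.1 = −ln(0.9)/24.1 = 0.00437.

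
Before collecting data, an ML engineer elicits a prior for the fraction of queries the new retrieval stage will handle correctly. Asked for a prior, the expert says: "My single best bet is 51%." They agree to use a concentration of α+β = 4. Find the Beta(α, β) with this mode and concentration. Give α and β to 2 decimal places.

α = 2.02, β = 1.98

For α,β > 1 the Beta mode is (α−1)/(α+β−2). With α+β = 4, the mode is (α−1)/2.
Set (α−1)/2 = 0.51 → α = 1 + 0.51·2 = 2.02.
β = 4 − α = 1.98.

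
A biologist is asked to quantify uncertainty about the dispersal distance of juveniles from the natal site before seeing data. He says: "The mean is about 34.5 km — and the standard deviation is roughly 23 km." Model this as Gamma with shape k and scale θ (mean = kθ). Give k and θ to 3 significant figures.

k ≈ 2.25, θ ≈ 15.3

For Gamma(k, scale θ): mean = kθ, variance = kθ², so CV = 1/√k.
CV = SD/mean = 23/34.5 = 0.6667, hence k = 1/CV² = 2.25.
Then θ = mean/k = 34.5/2.25 = 15.3.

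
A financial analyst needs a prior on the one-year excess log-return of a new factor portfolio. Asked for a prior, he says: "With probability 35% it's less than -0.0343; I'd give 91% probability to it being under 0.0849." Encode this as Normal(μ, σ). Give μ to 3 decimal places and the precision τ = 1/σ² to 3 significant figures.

For Normal(μ,σ), the p-quantile is μ + z_p·σ. Here z_{0.35} = -0.3853, z_{0.91} = 1.341.
So -0.0343 = μ − 0.3853σ and 0.0849 = μ + 1.341σ.
Subtracting: σ = (0.0849 − -0.0343)/(1.341 − (-0.3853)) = 0.069.
Then μ = -0.0343 − (-0.3853)·0.069 = -0.008.
Precision τ = 1/σ² = 1/0.06906² = 210.

μ = -0.008, τ = 210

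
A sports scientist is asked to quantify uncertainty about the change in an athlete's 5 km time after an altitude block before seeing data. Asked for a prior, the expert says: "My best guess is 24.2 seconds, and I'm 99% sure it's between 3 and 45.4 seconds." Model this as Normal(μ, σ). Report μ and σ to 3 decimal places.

μ = 24.200, σ = 8.230

A symmetric 99% interval runs μ ± z·σ with z = 2.576.
Half-width = 21.2, so σ = 21.2/2.576 = 8.230.
μ is the stated best guess, 24.200.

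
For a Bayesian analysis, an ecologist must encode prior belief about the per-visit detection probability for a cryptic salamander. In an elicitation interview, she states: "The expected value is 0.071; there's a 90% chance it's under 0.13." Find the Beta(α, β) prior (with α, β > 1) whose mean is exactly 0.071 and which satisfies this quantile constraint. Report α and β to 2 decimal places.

With mean 0.071 fixed, write α = 0.071s, β = 0.929s where s = α+β.
Need P(θ < 0.13) = 0.9 under Beta(0.071s, 0.929s). Normal approximation: (q−m)/√(m(1−m)/s) ≈ z_{0.9} = 1.28, so s ≈ 0.071·0.929·(1.28)²/(0.13−0.071)² = 31.1.
At s = 31.1: P(θ<0.13) ≈ 0.893. Adjusting to match 0.9 gives s ≈ 33.99.
So α = 0.071·33.99 ≈ 2.41, β = 0.929·33.99 ≈ 31.58.

α ≈ 2.41, β ≈ 31.58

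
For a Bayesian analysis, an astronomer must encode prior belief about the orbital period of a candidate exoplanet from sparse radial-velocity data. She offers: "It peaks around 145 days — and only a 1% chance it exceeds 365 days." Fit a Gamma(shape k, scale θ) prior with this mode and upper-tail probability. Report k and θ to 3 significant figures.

k ≈ 6.5, θ ≈ 26.4

Gamma(k,θ) with k>1 has mode (k−1)θ, so θ = 145/(k−1).
Need P(X < 365) = 0.99 with θ tied to k this way. Start at k = 2, θ = 145: P(X<365) ≈ 0.716.
Too low — raise k to concentrate. Iterating converges to k ≈ 6.5.
Then θ = 145/(6.5−1) ≈ 26.4.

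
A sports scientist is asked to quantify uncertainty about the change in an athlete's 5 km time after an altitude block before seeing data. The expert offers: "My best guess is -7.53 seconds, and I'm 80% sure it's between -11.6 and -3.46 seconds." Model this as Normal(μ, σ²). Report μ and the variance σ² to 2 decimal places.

A symmetric 80% interval runs μ ± z·σ with z = 1.282.
Half-width = 4.07, so σ = 4.07/1.282 = 3.176 and σ² = 10.09.
μ is the stated best guess, -7.53.

μ = -7.53, σ² = 10.09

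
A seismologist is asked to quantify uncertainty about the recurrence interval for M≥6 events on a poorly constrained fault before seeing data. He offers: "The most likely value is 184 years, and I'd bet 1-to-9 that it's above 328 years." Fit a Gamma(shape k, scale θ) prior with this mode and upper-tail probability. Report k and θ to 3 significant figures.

k ≈ 6.69, θ ≈ 32.3

Gamma(k,θ) with k>1 has mode (k−1)θ, so θ = 184/(k−1).
Need P(X < 328) = 0.9 with θ tied to k this way. Start at k = 2, θ = 184: P(X<328) ≈ 0.532.
Too low — raise k to concentrate. Iterating converges to k ≈ 6.69.
Then θ = 184/(6.69−1) ≈ 32.3.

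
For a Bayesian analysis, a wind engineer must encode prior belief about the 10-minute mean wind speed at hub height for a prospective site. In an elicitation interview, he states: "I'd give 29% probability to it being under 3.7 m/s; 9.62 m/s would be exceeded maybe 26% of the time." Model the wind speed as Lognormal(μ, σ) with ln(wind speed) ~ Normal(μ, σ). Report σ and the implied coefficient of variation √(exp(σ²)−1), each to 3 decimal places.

σ ≈ 0.798, CV ≈ 0.944

If T ~ Lognormal(μ,σ) then ln T ~ Normal(μ,σ), so the p-quantile of ln T is μ + z_p·σ.
ln(3.7) = 1.308 and ln(9.62) = 2.264; z_{0.29} = -0.5534, z_{0.74} = 0.6433.
σ = (2.264 − 1.308)/(0.6433 − (-0.5534)) = 0.798.
μ = 1.308 − (-0.5534)·0.798 = 1.750.
CV = √(exp(σ²)−1) = √(exp(0.6375)−1) = 0.944.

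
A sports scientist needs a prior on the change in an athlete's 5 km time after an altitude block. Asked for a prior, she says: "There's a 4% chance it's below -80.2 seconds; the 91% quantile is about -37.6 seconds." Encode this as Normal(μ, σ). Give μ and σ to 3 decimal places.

μ = -56.076, σ = 13.780

For Normal(μ,σ), the p-quantile is μ + z_p·σ. Here z_{0.04} = -1.751, z_{0.91} = 1.341.
So -80.2 = μ − 1.751σ and -37.6 = μ + 1.341σ.
Subtracting: σ = (-37.6 − -80.2)/(1.341 − (-1.751)) = 13.780.
Then μ = -80.2 − (-1.751)·13.780 = -56.076.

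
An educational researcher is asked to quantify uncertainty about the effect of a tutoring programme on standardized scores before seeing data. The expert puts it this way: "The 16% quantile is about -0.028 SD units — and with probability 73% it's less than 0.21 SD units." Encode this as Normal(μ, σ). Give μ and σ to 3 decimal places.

For Normal(μ,σ), the p-quantile is μ + z_p·σ. Here z_{0.16} = -0.9945, z_{0.73} = 0.6128.
So -0.028 = μ − 0.9945σ and 0.21 = μ + 0.6128σ.
Subtracting: σ = (0.21 − -0.028)/(0.6128 − (-0.9945)) = 0.148.
Then μ = -0.028 − (-0.9945)·0.148 = 0.119.

μ = 0.119, σ = 0.148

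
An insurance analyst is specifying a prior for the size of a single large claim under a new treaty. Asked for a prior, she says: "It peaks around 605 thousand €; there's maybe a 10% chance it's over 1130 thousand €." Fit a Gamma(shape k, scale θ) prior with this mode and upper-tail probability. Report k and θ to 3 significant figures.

k ≈ 5.89, θ ≈ 124

Gamma(k,θ) with k>1 has mode (k−1)θ, so θ = 605/(k−1).
Need P(X < 1130) = 0.9 with θ tied to k this way. Start at k = 2, θ = 605: P(X<1130) ≈ 0.557.
Too low — raise k to concentrate. Iterating converges to k ≈ 5.89.
Then θ = 605/(5.89−1) ≈ 124.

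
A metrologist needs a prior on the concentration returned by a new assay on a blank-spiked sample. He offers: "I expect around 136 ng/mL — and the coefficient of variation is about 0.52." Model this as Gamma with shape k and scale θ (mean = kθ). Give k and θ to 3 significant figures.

For Gamma(k, scale θ): mean = kθ, variance = kθ², so CV = 1/√k.
CV = 0.52, hence k = 1/CV² = 3.7.
Then θ = mean/k = 136/3.7 = 36.8.

k ≈ 3.7, θ ≈ 36.8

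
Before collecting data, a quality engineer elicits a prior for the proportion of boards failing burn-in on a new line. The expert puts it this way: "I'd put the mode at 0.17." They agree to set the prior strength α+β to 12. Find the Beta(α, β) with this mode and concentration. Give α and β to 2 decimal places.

α = 2.70, β = 9.30

For α,β > 1 the Beta mode is (α−1)/(α+β−2). With α+β = 12, the mode is (α−1)/10.
Set (α−1)/10 = 0.17 → α = 1 + 0.17·10 = 2.70.
β = 12 − α = 9.30.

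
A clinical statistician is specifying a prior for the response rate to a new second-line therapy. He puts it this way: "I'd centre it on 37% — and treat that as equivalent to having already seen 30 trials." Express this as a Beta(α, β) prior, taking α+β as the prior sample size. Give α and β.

α = 11.1, β = 18.9

Under the effective-sample-size interpretation, Beta(α, β) has prior mean α/(α+β) and prior sample size α+β.
So α+β = 30 and α/(α+β) = 0.37, giving α = 0.37·30 = 11.1 and β = 30 − 11.1 = 18.9.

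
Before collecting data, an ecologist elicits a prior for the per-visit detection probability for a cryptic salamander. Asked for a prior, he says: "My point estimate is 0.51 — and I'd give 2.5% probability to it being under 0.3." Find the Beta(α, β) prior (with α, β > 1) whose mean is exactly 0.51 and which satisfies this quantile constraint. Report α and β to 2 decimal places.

With mean 0.51 fixed, write α = 0.51s, β = 0.49s where s = α+β.
Need P(θ < 0.3) = 0.025 under Beta(0.51s, 0.49s). Normal approximation: (q−m)/√(m(1−m)/s) ≈ z_{0.025} = -1.96, so s ≈ 0.51·0.49·(-1.96)²/(0.3−0.51)² = 21.8.
At s = 21.8: P(θ<0.3) ≈ 0.022. Adjusting to match 0.025 gives s ≈ 20.46.
So α = 0.51·20.46 ≈ 10.44, β = 0.49·20.46 ≈ 10.03.

α ≈ 10.44, β ≈ 10.03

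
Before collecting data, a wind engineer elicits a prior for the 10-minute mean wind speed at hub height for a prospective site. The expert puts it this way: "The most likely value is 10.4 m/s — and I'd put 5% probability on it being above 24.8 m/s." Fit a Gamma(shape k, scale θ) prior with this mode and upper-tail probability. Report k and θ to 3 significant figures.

k ≈ 4.61, θ ≈ 2.88

Gamma(k,θ) with k>1 has mode (k−1)θ, so θ = 10.4/(k−1).
Need P(X < 24.8) = 0.95 with θ tied to k this way. Start at k = 2, θ = 10.4: P(X<24.8) ≈ 0.688.
Too low — raise k to concentrate. Iterating converges to k ≈ 4.61.
Then θ = 10.4/(4.61−1) ≈ 2.88.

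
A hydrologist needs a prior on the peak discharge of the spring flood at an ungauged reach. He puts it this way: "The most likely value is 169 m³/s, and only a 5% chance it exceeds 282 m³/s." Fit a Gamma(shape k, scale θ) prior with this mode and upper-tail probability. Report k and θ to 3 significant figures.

k ≈ 11.7, θ ≈ 15.9

Gamma(k,θ) with k>1 has mode (k−1)θ, so θ = 169/(k−1).
Need P(X < 282) = 0.95 with θ tied to k this way. Start at k = 2, θ = 169: P(X<282) ≈ 0.497.
Too low — raise k to concentrate. Iterating converges to k ≈ 11.7.
Then θ = 169/(11.7−1) ≈ 15.9.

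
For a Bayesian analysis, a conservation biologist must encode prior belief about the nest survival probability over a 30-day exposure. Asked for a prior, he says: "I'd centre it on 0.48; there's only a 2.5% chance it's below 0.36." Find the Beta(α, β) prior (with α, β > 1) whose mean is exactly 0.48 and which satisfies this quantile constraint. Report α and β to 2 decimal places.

α ≈ 30.96, β ≈ 33.54

With mean 0.48 fixed, write α = 0.48s, β = 0.52s where s = α+β.
Need P(θ < 0.36) = 0.025 under Beta(0.48s, 0.52s). Normal approximation: (q−m)/√(m(1−m)/s) ≈ z_{0.025} = -1.96, so s ≈ 0.48·0.52·(-1.96)²/(0.36−0.48)² = 66.6.
At s = 66.6: P(θ<0.36) ≈ 0.023. Adjusting to match 0.025 gives s ≈ 64.49.
So α = 0.48·64.49 ≈ 30.96, β = 0.52·64.49 ≈ 33.54.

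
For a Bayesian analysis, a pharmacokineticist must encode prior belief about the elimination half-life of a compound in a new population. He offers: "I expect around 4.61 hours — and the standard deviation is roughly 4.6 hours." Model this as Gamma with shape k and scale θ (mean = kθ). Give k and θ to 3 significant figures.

k ≈ 1, θ ≈ 4.59

For Gamma(k, scale θ): mean = kθ, variance = kθ², so CV = 1/√k.
CV = SD/mean = 4.6/4.61 = 0.9978, hence k = 1/CV² = 1.
Then θ = mean/k = 4.61/1 = 4.59.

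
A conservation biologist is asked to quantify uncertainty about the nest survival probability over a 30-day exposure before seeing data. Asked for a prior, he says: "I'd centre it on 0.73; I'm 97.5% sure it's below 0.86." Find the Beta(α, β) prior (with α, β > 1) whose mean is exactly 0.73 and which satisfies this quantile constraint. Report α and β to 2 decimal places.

With mean 0.73 fixed, write α = 0.73s, β = 0.27s where s = α+β.
Need P(θ < 0.86) = 0.975 under Beta(0.73s, 0.27s). Normal approximation: (q−m)/√(m(1−m)/s) ≈ z_{0.975} = 1.96, so s ≈ 0.73·0.27·(1.96)²/(0.86−0.73)² = 44.8.
At s = 44.8: P(θ<0.86) ≈ 0.986. Adjusting to match 0.975 gives s ≈ 35.82.
So α = 0.73·35.82 ≈ 26.15, β = 0.27·35.82 ≈ 9.67.

α ≈ 26.15, β ≈ 9.67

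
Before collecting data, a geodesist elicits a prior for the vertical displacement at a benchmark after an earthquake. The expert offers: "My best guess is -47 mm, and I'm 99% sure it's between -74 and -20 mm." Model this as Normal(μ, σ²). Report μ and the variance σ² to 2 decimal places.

A symmetric 99% interval runs μ ± z·σ with z = 2.576.
Half-width = 27, so σ = 27/2.576 = 10.482 and σ² = 109.87.
μ is the stated best guess, -47.00.

μ = -47.00, σ² = 109.87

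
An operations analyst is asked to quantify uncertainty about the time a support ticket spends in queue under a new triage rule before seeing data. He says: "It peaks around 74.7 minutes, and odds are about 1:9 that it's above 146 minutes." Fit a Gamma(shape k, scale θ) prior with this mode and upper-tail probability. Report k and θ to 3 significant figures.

k ≈ 5.26, θ ≈ 17.5

Gamma(k,θ) with k>1 has mode (k−1)θ, so θ = 74.7/(k−1).
Need P(X < 146) = 0.9 with θ tied to k this way. Start at k = 2, θ = 74.7: P(X<146) ≈ 0.582.
Too low — raise k to concentrate. Iterating converges to k ≈ 5.26.
Then θ = 74.7/(5.26−1) ≈ 17.5.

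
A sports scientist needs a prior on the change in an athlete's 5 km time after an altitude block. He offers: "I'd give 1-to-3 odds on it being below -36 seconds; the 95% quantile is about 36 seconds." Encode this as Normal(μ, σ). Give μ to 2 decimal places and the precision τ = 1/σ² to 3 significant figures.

The p-quantile of Normal(μ,σ) is μ + z_p·σ, with z_{0.25} = -0.6745 and z_{0.95} = 1.645.
Eliminate σ: μ = (z₂·x₁ − z₁·x₂)/(z₂ − z₁) = (1.645·-36 − (-0.6745)·36)/2.319 = -15.06.
Then σ = (x₂ − x₁)/(z₂ − z₁) = (36 − -36)/2.319 = 31.04.
Precision τ = 1/σ² = 1/31.04² = 0.00104.

μ = -15.06, τ = 0.00104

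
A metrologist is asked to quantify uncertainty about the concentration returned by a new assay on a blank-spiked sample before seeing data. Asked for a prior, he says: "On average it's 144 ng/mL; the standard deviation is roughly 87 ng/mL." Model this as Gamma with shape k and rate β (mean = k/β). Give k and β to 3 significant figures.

For Gamma(k, rate β): mean = k/β, variance = k/β², so CV = 1/√k.
CV = SD/mean = 87/144 = 0.6042, hence k = 1/CV² = 2.74.
Then β = k/mean = 2.74/144 = 0.019.

k ≈ 2.74, β ≈ 0.019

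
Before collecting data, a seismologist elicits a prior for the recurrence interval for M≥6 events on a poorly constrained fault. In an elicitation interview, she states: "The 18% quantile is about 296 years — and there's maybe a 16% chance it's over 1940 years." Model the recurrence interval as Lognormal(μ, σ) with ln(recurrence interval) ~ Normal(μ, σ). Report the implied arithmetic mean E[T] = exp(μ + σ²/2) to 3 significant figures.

E[T] ≈ 1180 years

If T ~ Lognormal(μ,σ) then ln T ~ Normal(μ,σ), so the p-quantile of ln T is μ + z_p·σ.
ln(296) = 5.69 and ln(1940) = 7.57; z_{0.18} = -0.9154, z_{0.84} = 0.9945.
σ = (7.57 − 5.69)/(0.9945 − (-0.9154)) = 0.984.
μ = 5.69 − (-0.9154)·0.984 = 6.591.
E[T] = exp(μ + σ²/2) = exp(6.591 + 0.4845) = 1180 years.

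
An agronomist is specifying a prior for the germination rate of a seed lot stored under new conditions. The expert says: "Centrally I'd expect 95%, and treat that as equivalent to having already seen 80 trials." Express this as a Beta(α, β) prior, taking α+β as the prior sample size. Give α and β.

Under the effective-sample-size interpretation, Beta(α, β) has prior mean α/(α+β) and prior sample size α+β.
So α+β = 80 and α/(α+β) = 0.95, giving α = 0.95·80 = 76 and β = 80 − 76 = 4.

α = 76, β = 4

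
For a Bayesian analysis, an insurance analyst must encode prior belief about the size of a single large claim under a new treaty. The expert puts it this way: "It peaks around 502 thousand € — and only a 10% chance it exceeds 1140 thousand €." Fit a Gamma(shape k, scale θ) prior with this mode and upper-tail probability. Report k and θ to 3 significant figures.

Gamma(k,θ) with k>1 has mode (k−1)θ, so θ = 502/(k−1).
Need P(X < 1140) = 0.9 with θ tied to k this way. Start at k = 2, θ = 502: P(X<1140) ≈ 0.662.
Too low — raise k to concentrate. Iterating converges to k ≈ 3.86.
Then θ = 502/(3.86−1) ≈ 176.

k ≈ 3.86, θ ≈ 176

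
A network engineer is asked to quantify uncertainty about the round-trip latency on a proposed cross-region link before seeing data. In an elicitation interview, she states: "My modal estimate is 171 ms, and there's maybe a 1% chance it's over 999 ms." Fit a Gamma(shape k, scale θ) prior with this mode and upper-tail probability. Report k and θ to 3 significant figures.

k ≈ 2.2, θ ≈ 143

Gamma(k,θ) with k>1 has mode (k−1)θ, so θ = 171/(k−1).
Need P(X < 999) = 0.99 with θ tied to k this way. Start at k = 2, θ = 171: P(X<999) ≈ 0.980.
Too low — raise k to concentrate. Iterating converges to k ≈ 2.2.
Then θ = 171/(2.2−1) ≈ 143.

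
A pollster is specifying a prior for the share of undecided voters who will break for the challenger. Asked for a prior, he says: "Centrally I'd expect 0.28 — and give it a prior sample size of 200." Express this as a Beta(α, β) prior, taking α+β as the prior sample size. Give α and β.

α = 56, β = 144

Under the effective-sample-size interpretation, Beta(α, β) has prior mean α/(α+β) and prior sample size α+β.
So α+β = 200 and α/(α+β) = 0.28, giving α = 0.28·200 = 56 and β = 200 − 56 = 144.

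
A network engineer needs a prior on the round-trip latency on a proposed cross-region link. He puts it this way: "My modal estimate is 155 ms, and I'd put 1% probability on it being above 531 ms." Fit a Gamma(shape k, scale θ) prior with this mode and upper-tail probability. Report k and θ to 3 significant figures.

k ≈ 3.87, θ ≈ 54

Gamma(k,θ) with k>1 has mode (k−1)θ, so θ = 155/(k−1).
Need P(X < 531) = 0.99 with θ tied to k this way. Start at k = 2, θ = 155: P(X<531) ≈ 0.856.
Too low — raise k to concentrate. Iterating converges to k ≈ 3.87.
Then θ = 155/(3.87−1) ≈ 54.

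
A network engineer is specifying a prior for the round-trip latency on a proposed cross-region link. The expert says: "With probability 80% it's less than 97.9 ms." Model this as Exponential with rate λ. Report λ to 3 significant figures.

P(T < 97.9) = 1 − e^(−λ·97.9) = 0.8, so λ = −ln(1−0.8)/97.9 = −ln(0.2)/97.9 = 0.0164.

λ ≈ 0.0164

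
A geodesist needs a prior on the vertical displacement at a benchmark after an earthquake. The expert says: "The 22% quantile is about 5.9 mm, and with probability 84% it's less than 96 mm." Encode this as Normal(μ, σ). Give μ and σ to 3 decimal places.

μ = 45.282, σ = 51.000

The p-quantile of Normal(μ,σ) is μ + z_p·σ, with z_{0.22} = -0.7722 and z_{0.84} = 0.9945.
Eliminate σ: μ = (z₂·x₁ − z₁·x₂)/(z₂ − z₁) = (0.9945·5.9 − (-0.7722)·96)/1.767 = 45.282.
Then σ = (x₂ − x₁)/(z₂ − z₁) = (96 − 5.9)/1.767 = 51.000.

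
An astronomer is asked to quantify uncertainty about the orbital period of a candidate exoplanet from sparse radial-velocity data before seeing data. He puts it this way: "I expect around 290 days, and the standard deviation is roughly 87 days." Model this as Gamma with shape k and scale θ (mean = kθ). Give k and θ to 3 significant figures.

For Gamma(k, scale θ): mean = kθ, variance = kθ², so CV = 1/√k.
CV = SD/mean = 87/290 = 0.3, hence k = 1/CV² = 11.1.
Then θ = mean/k = 290/11.1 = 26.1.

k ≈ 11.1, θ ≈ 26.1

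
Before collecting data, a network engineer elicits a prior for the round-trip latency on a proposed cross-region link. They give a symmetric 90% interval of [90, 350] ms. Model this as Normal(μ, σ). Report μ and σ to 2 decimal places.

μ = 220.00, σ = 79.03

A symmetric 90% interval runs μ ± z·σ with z = 1.645.
Half-width = 130, so σ = 130/1.645 = 79.03.
μ is the interval midpoint, 220.00.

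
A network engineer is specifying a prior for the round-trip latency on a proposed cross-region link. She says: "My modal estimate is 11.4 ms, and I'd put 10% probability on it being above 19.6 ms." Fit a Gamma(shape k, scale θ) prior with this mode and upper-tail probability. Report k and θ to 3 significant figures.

k ≈ 7.45, θ ≈ 1.77

Gamma(k,θ) with k>1 has mode (k−1)θ, so θ = 11.4/(k−1).
Need P(X < 19.6) = 0.9 with θ tied to k this way. Start at k = 2, θ = 11.4: P(X<19.6) ≈ 0.513.
Too low — raise k to concentrate. Iterating converges to k ≈ 7.45.
Then θ = 11.4/(7.45−1) ≈ 1.77.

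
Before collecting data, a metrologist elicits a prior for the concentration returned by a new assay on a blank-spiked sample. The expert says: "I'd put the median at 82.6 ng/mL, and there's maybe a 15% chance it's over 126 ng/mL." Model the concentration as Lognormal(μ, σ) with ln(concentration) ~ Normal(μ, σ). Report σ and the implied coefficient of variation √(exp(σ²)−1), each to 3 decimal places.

If T ~ Lognormal(μ,σ) then ln T ~ Normal(μ,σ), so the p-quantile of ln T is μ + z_p·σ.
ln(82.6) = 4.414 and ln(126) = 4.836; z_{0.5} = 0, z_{0.85} = 1.036.
σ = (4.836 − 4.414)/(1.036 − (0)) = 0.407.
μ = 4.414 − (0)·0.407 = 4.414.
CV = √(exp(σ²)−1) = √(exp(0.1660)−1) = 0.425.

σ ≈ 0.407, CV ≈ 0.425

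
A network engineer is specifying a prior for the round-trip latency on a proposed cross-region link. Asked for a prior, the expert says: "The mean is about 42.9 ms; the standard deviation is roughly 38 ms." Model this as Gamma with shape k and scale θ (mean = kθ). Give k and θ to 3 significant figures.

k ≈ 1.27, θ ≈ 33.7

For Gamma(k, scale θ): mean = kθ, variance = kθ², so CV = 1/√k.
CV = SD/mean = 38/42.9 = 0.8858, hence k = 1/CV² = 1.27.
Then θ = mean/k = 42.9/1.27 = 33.7.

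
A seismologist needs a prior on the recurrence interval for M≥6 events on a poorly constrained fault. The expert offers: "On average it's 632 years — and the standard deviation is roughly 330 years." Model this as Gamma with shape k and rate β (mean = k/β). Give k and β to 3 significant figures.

k ≈ 3.67, β ≈ 0.0058

For Gamma(k, rate β): mean = k/β, variance = k/β², so CV = 1/√k.
CV = SD/mean = 330/632 = 0.5222, hence k = 1/CV² = 3.67.
Then β = k/mean = 3.67/632 = 0.0058.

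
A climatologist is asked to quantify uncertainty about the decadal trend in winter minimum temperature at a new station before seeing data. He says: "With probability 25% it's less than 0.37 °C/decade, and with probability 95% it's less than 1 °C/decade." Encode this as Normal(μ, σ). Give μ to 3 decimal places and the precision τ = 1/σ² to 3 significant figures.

μ = 0.553, τ = 13.6

For Normal(μ,σ), the p-quantile is μ + z_p·σ. Here z_{0.25} = -0.6745, z_{0.95} = 1.645.
So 0.37 = μ − 0.6745σ and 1 = μ + 1.645σ.
Subtracting: σ = (1 − 0.37)/(1.645 − (-0.6745)) = 0.272.
Then μ = 0.37 − (-0.6745)·0.272 = 0.553.
Precision τ = 1/σ² = 1/0.2716² = 13.6.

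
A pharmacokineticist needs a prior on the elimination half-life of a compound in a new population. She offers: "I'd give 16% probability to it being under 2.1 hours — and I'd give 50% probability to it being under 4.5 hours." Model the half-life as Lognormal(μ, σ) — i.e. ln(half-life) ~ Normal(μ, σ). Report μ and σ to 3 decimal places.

If T ~ Lognormal(μ,σ) then ln T ~ Normal(μ,σ), so the p-quantile of ln T is μ + z_p·σ.
ln(2.1) = 0.7419 and ln(4.5) = 1.504; z_{0.16} = -0.9945, z_{0.5} = 0.
σ = (1.504 − 0.7419)/(0 − (-0.9945)) = 0.766.
μ = 0.7419 − (-0.9945)·0.766 = 1.504.

μ ≈ 1.504, σ ≈ 0.766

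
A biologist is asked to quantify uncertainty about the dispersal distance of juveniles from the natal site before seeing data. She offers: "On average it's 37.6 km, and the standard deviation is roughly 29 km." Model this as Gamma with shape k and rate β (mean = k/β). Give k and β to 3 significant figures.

k ≈ 1.68, β ≈ 0.0447

For Gamma(k, rate β): mean = k/β, variance = k/β², so CV = 1/√k.
CV = SD/mean = 29/37.6 = 0.7713, hence k = 1/CV² = 1.68.
Then β = k/mean = 1.68/37.6 = 0.0447.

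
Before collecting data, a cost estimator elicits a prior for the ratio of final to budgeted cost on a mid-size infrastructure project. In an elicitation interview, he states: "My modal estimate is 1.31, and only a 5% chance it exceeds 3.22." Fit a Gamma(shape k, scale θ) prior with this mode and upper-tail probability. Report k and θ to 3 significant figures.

Gamma(k,θ) with k>1 has mode (k−1)θ, so θ = 1.31/(k−1).
Need P(X < 3.22) = 0.95 with θ tied to k this way. Start at k = 2, θ = 1.31: P(X<3.22) ≈ 0.704.
Too low — raise k to concentrate. Iterating converges to k ≈ 4.36.
Then θ = 1.31/(4.36−1) ≈ 0.389.

k ≈ 4.36, θ ≈ 0.389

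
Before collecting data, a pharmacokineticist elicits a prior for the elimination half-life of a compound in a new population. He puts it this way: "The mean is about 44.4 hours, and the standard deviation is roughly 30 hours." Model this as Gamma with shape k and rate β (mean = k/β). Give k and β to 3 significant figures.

For Gamma(k, rate β): mean = k/β, variance = k/β², so CV = 1/√k.
CV = SD/mean = 30/44.4 = 0.6757, hence k = 1/CV² = 2.19.
Then β = k/mean = 2.19/44.4 = 0.0493.

k ≈ 2.19, β ≈ 0.0493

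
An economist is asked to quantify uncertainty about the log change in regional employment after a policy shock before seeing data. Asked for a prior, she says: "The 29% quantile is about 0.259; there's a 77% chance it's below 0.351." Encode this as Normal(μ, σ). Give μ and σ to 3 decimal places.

μ = 0.298, σ = 0.071

For Normal(μ,σ), the p-quantile is μ + z_p·σ. Here z_{0.29} = -0.5534, z_{0.77} = 0.7388.
So 0.259 = μ − 0.5534σ and 0.351 = μ + 0.7388σ.
Subtracting: σ = (0.351 − 0.259)/(0.7388 − (-0.5534)) = 0.071.
Then μ = 0.259 − (-0.5534)·0.071 = 0.298.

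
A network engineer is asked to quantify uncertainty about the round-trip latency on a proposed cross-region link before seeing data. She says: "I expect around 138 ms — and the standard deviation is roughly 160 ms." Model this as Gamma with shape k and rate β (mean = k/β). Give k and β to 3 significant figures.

k ≈ 0.744, β ≈ 0.00539

For Gamma(k, rate β): mean = k/β, variance = k/β², so CV = 1/√k.
CV = SD/mean = 160/138 = 1.159, hence k = 1/CV² = 0.744.
Then β = k/mean = 0.744/138 = 0.00539.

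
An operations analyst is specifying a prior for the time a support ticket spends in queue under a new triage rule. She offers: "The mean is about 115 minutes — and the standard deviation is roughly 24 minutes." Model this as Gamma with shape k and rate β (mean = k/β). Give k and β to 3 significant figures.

For Gamma(k, rate β): mean = k/β, variance = k/β², so CV = 1/√k.
CV = SD/mean = 24/115 = 0.2087, hence k = 1/CV² = 23.
Then β = k/mean = 23/115 = 0.2.

k ≈ 23, β ≈ 0.2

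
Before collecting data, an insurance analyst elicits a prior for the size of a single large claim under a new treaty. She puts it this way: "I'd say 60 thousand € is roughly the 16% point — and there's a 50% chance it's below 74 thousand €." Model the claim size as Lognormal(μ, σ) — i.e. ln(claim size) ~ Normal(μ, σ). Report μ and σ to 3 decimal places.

μ ≈ 4.304, σ ≈ 0.211

If T ~ Lognormal(μ,σ) then ln T ~ Normal(μ,σ), so the p-quantile of ln T is μ + z_p·σ.
ln(60) = 4.094 and ln(74) = 4.304; z_{0.16} = -0.9945, z_{0.5} = 0.
σ = (4.304 − 4.094)/(0 − (-0.9945)) = 0.211.
μ = 4.094 − (-0.9945)·0.211 = 4.304.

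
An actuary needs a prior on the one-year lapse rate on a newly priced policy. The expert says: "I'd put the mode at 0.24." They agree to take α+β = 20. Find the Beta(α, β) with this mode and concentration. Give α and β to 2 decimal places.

α = 5.32, β = 14.68

For α,β > 1 the Beta mode is (α−1)/(α+β−2). With α+β = 20, the mode is (α−1)/18.
Set (α−1)/18 = 0.24 → α = 1 + 0.24·18 = 5.32.
β = 20 − α = 14.68.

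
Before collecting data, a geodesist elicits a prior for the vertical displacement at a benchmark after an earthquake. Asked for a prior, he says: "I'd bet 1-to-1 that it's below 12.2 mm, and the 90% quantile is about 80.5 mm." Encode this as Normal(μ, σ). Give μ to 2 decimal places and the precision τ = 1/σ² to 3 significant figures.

For Normal(μ,σ), the p-quantile is μ + z_p·σ. Here z_{0.5} = 0, z_{0.9} = 1.282.
So 12.2 = μ + 0σ and 80.5 = μ + 1.282σ.
Subtracting: σ = (80.5 − 12.2)/(1.282 − (0)) = 53.29.
Then μ = 12.2 − (0)·53.29 = 12.20.
Precision τ = 1/σ² = 1/53.29² = 0.000352.

μ = 12.20, τ = 0.000352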